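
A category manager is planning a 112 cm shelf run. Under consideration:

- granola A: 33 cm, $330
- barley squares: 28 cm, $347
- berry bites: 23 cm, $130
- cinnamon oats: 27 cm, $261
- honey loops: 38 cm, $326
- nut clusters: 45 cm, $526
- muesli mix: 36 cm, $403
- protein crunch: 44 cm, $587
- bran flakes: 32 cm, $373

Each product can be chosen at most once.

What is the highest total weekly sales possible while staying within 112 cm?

1363

By weekly sales per cm: protein crunch 13.34, barley squares 12.39, nut clusters 11.69 lead.
The ratio heuristic lands on barley squares + protein crunch + bran flakes (1307) but leaves 8 cm idle.
Replace barley squares with muesli mix: the trade gains 56 net, giving 1363 at 112 cm.
Every other selection either busts 112 cm or fails to beat 1363.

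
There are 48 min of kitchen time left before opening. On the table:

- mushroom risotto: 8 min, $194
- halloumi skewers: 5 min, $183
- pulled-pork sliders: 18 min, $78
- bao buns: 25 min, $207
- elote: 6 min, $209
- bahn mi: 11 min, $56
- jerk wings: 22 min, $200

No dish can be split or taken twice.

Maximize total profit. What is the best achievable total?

Density check — halloumi skewers 36.60, elote 34.83, mushroom risotto 24.25 are the best per min.
Greedy by ratio would take mushroom risotto + halloumi skewers + elote + jerk wings: 41 min used, total 786.
The 22 min tied up in jerk wings is better spent on bao buns — total rises to 793 (44 min).

793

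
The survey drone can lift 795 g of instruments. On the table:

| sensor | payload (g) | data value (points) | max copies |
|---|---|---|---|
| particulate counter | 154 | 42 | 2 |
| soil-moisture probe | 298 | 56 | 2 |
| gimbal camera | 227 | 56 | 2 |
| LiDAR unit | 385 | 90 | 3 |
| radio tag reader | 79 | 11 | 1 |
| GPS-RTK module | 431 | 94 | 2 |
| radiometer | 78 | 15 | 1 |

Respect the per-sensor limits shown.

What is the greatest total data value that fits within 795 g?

196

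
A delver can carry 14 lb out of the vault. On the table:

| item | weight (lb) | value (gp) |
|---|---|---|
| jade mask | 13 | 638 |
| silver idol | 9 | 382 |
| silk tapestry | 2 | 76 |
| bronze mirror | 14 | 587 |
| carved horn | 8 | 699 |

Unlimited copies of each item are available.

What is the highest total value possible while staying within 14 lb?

927

Ranking by ratio (value/lb): carved horn 87.38, jade mask 49.08, silver idol 42.44.
Taking 3×silk tapestry + carved horn: 14 lb used, 927 in value.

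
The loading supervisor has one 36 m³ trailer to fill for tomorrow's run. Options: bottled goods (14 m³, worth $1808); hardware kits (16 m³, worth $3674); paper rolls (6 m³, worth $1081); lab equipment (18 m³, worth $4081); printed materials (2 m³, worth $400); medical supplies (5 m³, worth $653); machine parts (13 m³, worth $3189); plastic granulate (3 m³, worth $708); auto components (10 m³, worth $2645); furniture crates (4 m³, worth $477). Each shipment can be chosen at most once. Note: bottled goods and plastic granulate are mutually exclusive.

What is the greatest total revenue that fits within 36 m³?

8378

Greedy by ratio would take paper rolls + printed materials + machine parts + plastic granulate + auto components: 34 m³ used, total 8023.
The 16 m³ tied up in paper rolls and auto components is better spent on lab equipment — total rises to 8378 (36 m³).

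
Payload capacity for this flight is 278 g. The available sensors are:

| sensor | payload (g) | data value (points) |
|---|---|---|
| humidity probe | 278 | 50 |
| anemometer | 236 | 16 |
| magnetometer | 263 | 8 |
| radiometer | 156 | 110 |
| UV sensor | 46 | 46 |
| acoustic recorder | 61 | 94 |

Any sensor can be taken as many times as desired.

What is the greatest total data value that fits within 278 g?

376

Best packing: 4×acoustic recorder — 244 g, 376 total.
The spare 34 g is too small for any remaining sensor, and no exchange beats 376.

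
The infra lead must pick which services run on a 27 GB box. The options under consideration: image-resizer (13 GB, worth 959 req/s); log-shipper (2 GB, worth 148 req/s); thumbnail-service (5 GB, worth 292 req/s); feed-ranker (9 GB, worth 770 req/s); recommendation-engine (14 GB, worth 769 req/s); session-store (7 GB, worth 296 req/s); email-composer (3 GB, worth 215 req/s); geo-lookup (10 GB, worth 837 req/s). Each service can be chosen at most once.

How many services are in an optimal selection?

The maximum throughput within 27 GB is 2114.
For example thumbnail-service + feed-ranker + email-composer + geo-lookup achieves it, using 27 GB.
All optima have 4 services.

4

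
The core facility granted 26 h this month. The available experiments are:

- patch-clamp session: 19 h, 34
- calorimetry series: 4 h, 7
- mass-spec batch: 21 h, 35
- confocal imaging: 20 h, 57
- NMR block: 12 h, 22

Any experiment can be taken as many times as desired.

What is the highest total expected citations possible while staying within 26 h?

64

Best packing: calorimetry series + confocal imaging — 24 h, 64 total.
That's the maximum — no swap from here does better than 64.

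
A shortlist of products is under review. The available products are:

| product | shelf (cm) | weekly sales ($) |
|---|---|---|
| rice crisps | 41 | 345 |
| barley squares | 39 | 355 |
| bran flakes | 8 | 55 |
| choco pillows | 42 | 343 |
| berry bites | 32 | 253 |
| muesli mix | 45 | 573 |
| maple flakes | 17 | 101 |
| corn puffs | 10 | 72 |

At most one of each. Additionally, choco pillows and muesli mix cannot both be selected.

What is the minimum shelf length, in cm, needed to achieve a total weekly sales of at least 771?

Need the lightest bundle worth ≥ 771.
Taking berry bites + muesli mix gives 826 (≥ 771) for 77 cm.
Below 77 cm the best achievable stays under 771.

77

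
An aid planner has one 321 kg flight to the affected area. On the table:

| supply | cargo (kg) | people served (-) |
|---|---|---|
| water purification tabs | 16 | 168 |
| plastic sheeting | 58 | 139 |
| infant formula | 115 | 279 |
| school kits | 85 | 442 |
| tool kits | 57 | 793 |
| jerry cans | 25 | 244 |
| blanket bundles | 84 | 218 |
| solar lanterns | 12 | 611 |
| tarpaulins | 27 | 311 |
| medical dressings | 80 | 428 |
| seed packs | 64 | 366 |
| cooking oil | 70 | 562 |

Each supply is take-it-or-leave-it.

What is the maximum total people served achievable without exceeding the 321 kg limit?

3131

Filling by ratio: water purification tabs + tool kits + jerry cans + solar lanterns + tarpaulins + seed packs + cooking oil for 3055, with 50 kg left unused.
The 64 kg tied up in seed packs is better spent on school kits — total rises to 3131 (292 kg).
Every other selection either busts 321 kg or fails to beat 3131.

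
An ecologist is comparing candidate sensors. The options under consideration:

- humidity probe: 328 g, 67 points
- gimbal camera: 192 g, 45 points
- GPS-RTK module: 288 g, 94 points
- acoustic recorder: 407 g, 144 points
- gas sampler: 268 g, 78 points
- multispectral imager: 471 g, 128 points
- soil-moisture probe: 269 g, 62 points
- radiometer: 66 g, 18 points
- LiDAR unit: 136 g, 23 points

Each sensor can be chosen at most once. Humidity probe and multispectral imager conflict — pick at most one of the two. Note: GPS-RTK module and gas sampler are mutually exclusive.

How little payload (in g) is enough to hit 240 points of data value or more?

741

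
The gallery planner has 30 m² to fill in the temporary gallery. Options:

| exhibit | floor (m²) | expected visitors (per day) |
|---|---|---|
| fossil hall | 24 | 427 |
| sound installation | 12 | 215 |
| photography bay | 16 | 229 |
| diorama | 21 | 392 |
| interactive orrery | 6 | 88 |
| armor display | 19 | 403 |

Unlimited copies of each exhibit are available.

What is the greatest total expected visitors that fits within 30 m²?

518

Greedy by ratio would take interactive orrery + armor display: 25 m² used, total 491.
The 19 m² tied up in armor display is better spent on 2×sound installation — total rises to 518 (30 m²).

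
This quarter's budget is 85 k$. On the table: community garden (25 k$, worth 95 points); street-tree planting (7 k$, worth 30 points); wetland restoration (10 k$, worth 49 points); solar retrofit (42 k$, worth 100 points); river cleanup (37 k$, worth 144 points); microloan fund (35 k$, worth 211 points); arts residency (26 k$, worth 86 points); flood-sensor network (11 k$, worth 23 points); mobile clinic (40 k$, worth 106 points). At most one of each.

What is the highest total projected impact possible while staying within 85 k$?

404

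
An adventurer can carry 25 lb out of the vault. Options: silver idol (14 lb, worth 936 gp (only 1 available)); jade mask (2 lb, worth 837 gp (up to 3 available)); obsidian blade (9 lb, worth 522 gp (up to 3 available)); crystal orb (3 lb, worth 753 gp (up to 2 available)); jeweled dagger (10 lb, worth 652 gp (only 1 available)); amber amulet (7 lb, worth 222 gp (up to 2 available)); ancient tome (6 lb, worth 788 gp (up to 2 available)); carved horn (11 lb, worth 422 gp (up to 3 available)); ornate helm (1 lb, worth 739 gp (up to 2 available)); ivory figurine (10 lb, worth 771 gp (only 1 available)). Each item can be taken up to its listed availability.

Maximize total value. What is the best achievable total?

6332

The ratio heuristic lands on 3×jade mask + 2×crystal orb + ancient tome + 2×ornate helm (6283) but leaves 5 lb idle.
The 1 lb tied up in ornate helm is better spent on ancient tome — total rises to 6332 (25 lb).
Nothing else within 25 lb beats 6332.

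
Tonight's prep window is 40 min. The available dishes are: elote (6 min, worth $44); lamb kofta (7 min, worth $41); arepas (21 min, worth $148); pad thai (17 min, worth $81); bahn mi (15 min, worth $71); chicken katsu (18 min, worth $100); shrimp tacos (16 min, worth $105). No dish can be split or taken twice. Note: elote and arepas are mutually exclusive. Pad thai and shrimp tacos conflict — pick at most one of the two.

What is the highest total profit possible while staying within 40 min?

253

Density check — elote 7.33, arepas 7.05, shrimp tacos 6.56, lamb kofta 5.86 are the best per min.
Arepas + shrimp tacos uses 37 of the 40 min and totals 253.
Every other selection either busts 40 min or breaks a pairing rule or fails to beat 253.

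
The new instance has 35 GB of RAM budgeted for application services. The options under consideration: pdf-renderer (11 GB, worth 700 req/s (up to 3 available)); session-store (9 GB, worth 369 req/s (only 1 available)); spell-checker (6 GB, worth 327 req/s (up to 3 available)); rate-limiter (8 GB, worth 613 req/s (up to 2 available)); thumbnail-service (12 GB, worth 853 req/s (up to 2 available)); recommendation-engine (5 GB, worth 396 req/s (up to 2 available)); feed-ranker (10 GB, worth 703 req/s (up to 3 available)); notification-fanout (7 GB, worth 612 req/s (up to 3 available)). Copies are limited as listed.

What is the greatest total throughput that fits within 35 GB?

2846

Taking the top-ratio services first gives 2×recommendation-engine + 3×notification-fanout for 2628 (31 GB).
The 12 GB tied up in recommendation-engine and notification-fanout is better spent on 2×rate-limiter — total rises to 2846 (35 GB).
Every other selection either busts 35 GB or exceeds an availability limit or fails to beat 2846.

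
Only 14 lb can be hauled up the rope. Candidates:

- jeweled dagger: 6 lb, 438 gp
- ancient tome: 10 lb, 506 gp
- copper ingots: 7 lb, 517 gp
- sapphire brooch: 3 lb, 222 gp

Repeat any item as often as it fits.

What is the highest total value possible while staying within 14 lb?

1034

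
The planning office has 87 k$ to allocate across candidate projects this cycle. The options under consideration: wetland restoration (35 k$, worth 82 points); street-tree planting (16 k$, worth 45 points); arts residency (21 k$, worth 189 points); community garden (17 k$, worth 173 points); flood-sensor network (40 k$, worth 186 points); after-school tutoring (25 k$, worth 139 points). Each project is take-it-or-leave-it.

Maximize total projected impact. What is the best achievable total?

Density check — community garden 10.18, arts residency 9.00, after-school tutoring 5.56 are the best per k$.
The ratio heuristic lands on street-tree planting + arts residency + community garden + after-school tutoring (546) but leaves 8 k$ idle.
The 41 k$ tied up in street-tree planting and after-school tutoring is better spent on flood-sensor network — total rises to 548 (78 k$).

548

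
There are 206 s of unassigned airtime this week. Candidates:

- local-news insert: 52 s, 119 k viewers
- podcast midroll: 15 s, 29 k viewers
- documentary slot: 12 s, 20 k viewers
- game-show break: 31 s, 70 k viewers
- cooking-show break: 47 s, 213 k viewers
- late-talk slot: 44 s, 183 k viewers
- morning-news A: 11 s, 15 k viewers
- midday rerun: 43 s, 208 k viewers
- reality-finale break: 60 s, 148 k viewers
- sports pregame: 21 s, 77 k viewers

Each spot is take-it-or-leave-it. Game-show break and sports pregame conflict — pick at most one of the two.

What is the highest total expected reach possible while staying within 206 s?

772

Best packing: documentary slot + cooking-show break + late-talk slot + midday rerun + reality-finale break — 206 s, 772 total.
Runner-up cooking-show break + late-talk slot + morning-news A + midday rerun + reality-finale break tops out at 767.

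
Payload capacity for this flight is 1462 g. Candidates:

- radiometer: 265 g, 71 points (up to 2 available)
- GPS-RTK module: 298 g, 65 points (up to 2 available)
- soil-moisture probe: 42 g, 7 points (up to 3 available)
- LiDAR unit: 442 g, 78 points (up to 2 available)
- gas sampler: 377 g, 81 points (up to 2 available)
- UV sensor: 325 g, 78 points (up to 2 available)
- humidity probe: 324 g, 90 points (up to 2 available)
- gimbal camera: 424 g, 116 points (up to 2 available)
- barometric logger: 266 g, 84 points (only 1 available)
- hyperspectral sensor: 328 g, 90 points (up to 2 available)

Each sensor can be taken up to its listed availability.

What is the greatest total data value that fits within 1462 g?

406

Ranking by ratio (data value/g): barometric logger 0.32, humidity probe 0.28, hyperspectral sensor 0.27.
The ratio heuristic lands on 3×soil-moisture probe + 2×humidity probe + barometric logger + hyperspectral sensor (375) but leaves 94 g idle.
Dropping 3×soil-moisture probe and 2×humidity probe frees 774 g; slotting in 2×radiometer + hyperspectral sensor (858 g) lifts the total to 406 at 1452 g.
No other feasible combination exceeds 406.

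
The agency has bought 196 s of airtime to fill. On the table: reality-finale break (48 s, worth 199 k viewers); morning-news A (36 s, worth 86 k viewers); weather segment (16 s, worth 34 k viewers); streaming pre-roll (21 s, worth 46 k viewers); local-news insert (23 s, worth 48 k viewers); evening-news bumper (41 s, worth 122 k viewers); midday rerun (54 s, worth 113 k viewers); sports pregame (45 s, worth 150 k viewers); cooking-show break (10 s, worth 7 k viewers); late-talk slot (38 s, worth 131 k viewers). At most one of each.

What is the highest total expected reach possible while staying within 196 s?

Greedy by ratio would take reality-finale break + streaming pre-roll + evening-news bumper + sports pregame + late-talk slot: 193 s used, total 648.
Replace streaming pre-roll with local-news insert: the trade gains 2 net, giving 650 at 195 s.
Next best is reality-finale break + streaming pre-roll + evening-news bumper + sports pregame + late-talk slot at 648 (193 s) — short by 2.

650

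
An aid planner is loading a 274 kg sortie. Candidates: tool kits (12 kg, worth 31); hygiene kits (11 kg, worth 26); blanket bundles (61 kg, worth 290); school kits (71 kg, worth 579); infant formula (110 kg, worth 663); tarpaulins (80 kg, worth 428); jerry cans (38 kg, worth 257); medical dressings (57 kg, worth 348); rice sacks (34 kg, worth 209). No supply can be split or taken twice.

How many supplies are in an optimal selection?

Best achievable people served is 1799.
school kits + infant formula + medical dressings + rice sacks hits 1799 at 272 kg.
Every optimal selection uses 4 supplies.

4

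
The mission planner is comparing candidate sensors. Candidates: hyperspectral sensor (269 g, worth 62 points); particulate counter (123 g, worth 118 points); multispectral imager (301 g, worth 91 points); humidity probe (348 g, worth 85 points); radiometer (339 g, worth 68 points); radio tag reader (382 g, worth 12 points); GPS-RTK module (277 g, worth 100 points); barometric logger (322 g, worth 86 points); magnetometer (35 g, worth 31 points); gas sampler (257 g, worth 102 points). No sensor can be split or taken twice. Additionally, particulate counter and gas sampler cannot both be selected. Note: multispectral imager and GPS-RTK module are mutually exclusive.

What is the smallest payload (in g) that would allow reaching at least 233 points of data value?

435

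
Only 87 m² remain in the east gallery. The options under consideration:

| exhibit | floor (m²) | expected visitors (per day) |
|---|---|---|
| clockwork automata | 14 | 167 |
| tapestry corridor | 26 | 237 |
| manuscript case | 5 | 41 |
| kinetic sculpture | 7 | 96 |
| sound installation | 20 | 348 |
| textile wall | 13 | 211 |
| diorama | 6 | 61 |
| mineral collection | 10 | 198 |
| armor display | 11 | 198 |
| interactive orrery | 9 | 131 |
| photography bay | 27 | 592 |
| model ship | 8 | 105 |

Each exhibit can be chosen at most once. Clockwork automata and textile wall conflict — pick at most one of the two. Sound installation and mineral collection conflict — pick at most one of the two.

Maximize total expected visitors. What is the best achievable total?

Best packing: kinetic sculpture + sound installation + textile wall + armor display + interactive orrery + photography bay — 87 m², 1576 total.
Next best is kinetic sculpture + sound installation + textile wall + armor display + photography bay + model ship at 1550 (86 m²) — short by 26.

1576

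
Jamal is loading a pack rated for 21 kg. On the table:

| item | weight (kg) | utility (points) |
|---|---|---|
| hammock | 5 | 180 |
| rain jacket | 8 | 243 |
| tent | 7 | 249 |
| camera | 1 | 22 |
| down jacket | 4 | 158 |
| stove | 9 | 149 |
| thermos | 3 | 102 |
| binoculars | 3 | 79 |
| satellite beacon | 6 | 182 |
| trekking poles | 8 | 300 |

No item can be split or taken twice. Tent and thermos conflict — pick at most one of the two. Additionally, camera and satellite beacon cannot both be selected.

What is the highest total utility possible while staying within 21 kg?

762

The ratio ordering already packs tightly: hammock + camera + down jacket + thermos + trekking poles, 21 kg, 762.
The closest alternative, hammock + tent + camera + trekking poles, reaches only 751.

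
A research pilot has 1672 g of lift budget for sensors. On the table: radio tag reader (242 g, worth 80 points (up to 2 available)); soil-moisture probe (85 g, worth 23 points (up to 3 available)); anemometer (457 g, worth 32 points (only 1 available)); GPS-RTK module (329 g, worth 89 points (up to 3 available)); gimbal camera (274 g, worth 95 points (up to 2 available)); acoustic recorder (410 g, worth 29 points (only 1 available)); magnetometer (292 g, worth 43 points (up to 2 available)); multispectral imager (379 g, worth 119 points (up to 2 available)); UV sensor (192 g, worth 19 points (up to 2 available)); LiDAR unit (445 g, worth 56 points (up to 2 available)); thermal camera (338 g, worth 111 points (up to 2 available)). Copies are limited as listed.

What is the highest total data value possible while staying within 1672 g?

539

By data value per g: gimbal camera 0.35, radio tag reader 0.33, thermal camera 0.33, multispectral imager 0.31 lead.
The ratio heuristic lands on 2×radio tag reader + 3×soil-moisture probe + 2×gimbal camera + thermal camera (530) but leaves 47 g idle.
A better packing is radio tag reader + soil-moisture probe + gimbal camera + multispectral imager + 2×thermal camera: 1656 g, total 539.
No other feasible combination exceeds 539.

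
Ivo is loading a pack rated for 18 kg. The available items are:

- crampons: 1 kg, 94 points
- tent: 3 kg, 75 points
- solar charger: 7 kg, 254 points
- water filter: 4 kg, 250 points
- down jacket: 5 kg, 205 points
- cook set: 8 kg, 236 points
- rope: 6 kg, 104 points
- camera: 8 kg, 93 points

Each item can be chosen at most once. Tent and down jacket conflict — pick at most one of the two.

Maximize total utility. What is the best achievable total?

803

Best packing: crampons + solar charger + water filter + down jacket — 17 kg, 803 total.
That's the maximum — no feasible swap from here does better than 803.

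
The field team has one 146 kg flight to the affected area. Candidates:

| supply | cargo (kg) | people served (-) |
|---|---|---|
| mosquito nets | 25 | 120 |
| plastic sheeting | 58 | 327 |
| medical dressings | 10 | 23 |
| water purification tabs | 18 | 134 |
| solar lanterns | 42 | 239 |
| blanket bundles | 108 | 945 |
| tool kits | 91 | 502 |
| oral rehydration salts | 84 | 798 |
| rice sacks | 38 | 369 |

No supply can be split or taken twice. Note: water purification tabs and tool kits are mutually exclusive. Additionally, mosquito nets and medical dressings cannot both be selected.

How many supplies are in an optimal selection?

2

The maximum people served within 146 kg is 1314.
For example blanket bundles + rice sacks achieves it, using 146 kg.
All optima have 2 supplies.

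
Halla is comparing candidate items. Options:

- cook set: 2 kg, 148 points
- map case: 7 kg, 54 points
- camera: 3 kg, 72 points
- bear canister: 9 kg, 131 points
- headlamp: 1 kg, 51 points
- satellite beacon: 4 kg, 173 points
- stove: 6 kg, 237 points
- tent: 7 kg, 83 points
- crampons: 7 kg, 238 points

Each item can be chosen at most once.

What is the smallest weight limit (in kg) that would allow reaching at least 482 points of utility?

12

Minimise kg subject to total utility ≥ 482.
Taking cook set + camera + headlamp + stove gives 508 (≥ 482) for 12 kg.
Below 12 kg the best achievable stays under 482.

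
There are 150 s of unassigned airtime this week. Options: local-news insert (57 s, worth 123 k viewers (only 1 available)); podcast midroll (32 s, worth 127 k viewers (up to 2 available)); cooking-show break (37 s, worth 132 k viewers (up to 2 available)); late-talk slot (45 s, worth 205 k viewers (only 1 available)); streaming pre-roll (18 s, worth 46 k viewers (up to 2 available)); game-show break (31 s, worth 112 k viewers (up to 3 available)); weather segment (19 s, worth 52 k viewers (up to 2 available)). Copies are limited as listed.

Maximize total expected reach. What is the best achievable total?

591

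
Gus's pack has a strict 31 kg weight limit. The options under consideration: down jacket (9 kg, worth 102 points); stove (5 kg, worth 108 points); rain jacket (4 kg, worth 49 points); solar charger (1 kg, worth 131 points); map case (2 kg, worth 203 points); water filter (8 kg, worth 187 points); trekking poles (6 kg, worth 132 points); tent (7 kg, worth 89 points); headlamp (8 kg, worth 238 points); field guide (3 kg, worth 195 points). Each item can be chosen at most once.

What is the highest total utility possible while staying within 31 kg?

Filling by ratio: solar charger + map case + water filter + trekking poles + headlamp + field guide for 1086, with 3 kg left unused.
The 6 kg tied up in trekking poles is better spent on stove + rain jacket — total rises to 1111 (31 kg).
Every other selection either busts 31 kg or fails to beat 1111.

1111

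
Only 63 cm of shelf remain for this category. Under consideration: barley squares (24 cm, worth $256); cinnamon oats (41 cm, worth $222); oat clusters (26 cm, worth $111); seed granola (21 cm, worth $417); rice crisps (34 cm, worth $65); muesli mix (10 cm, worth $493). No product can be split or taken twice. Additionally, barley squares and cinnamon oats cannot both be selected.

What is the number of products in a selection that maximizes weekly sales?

The maximum weekly sales within 63 cm is 1166.
barley squares + seed granola + muesli mix hits 1166 at 55 cm.
Any selection reaching 1166 contains exactly 3 products.

3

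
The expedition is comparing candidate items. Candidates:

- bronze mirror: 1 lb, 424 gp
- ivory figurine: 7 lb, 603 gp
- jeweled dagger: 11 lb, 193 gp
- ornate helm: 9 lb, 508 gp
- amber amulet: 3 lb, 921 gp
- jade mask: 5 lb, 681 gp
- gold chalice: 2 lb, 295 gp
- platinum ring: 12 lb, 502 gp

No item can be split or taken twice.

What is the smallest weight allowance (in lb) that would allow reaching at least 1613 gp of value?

Need the lightest bundle worth ≥ 1613.
bronze mirror + amber amulet + gold chalice: 1640 value at 6 lb.
Any bundle with less than 6 lb falls short of 1613.

6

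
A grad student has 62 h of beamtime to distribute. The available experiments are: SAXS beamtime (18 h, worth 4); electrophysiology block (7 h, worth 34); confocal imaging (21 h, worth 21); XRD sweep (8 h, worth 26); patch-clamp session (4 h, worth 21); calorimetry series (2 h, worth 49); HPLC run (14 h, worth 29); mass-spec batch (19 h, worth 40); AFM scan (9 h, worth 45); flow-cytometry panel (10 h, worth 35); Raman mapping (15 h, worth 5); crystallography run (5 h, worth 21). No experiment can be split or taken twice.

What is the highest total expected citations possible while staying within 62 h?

260

Electrophysiology block + XRD sweep + patch-clamp session + calorimetry series + HPLC run + AFM scan + flow-cytometry panel + crystallography run uses 59 of the 62 h and totals 260.
Next best is electrophysiology block + XRD sweep + patch-clamp session + calorimetry series + mass-spec batch + AFM scan + flow-cytometry panel at 250 (59 h) — short by 10.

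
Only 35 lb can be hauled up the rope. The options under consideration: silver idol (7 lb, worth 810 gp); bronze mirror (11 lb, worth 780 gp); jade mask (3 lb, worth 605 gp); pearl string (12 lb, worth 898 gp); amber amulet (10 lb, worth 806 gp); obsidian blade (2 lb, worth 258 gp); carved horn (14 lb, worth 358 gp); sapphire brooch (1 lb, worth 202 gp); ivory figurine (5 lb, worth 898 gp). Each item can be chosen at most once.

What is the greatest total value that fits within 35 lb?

Density check — sapphire brooch 202.00, jade mask 201.67, ivory figurine 179.60 are the best per lb.
Filling by ratio: silver idol + jade mask + amber amulet + obsidian blade + sapphire brooch + ivory figurine for 3579, with 7 lb left unused.
The 10 lb tied up in amber amulet is better spent on pearl string — total rises to 3671 (30 lb).
Next best is jade mask + pearl string + amber amulet + obsidian blade + sapphire brooch + ivory figurine at 3667 (33 lb) — short by 4.

3671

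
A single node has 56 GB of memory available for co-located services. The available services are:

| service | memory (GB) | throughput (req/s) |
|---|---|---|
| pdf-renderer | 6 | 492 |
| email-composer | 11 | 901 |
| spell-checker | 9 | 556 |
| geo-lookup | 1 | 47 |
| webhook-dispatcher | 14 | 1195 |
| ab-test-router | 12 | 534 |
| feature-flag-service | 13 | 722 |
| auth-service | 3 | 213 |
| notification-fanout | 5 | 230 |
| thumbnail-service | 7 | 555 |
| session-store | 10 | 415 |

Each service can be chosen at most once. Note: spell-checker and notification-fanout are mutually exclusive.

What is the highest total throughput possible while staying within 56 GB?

Pdf-renderer + email-composer + geo-lookup + webhook-dispatcher + feature-flag-service + auth-service + thumbnail-service uses 55 of the 56 GB and totals 4125.
Next best is pdf-renderer + email-composer + webhook-dispatcher + feature-flag-service + notification-fanout + thumbnail-service at 4095 (56 GB) — short by 30.

4125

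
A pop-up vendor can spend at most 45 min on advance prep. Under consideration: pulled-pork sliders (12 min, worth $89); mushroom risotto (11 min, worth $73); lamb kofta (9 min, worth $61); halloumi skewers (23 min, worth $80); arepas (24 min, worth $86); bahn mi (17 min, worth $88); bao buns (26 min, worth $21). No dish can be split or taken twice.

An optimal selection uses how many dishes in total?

3

Best achievable profit is 250.
One optimal bundle: pulled-pork sliders + mushroom risotto + bahn mi (40 min).
All optima have 3 dishes.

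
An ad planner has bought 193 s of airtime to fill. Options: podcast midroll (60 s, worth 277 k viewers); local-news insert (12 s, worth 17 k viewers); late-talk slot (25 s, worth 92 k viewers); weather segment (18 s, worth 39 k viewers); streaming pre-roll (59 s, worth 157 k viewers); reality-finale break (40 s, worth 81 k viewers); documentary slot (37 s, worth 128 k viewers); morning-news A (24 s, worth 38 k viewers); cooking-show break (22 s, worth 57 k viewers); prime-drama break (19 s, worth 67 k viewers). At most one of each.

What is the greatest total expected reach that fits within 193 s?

677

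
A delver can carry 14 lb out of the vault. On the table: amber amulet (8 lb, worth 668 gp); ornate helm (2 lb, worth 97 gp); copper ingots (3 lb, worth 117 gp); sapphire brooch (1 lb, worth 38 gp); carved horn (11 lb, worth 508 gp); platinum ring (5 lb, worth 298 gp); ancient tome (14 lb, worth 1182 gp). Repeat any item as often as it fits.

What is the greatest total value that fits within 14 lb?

Taking ancient tome: 14 lb used, 1182 in value.
Every other selection either busts 14 lb or fails to beat 1182.

1182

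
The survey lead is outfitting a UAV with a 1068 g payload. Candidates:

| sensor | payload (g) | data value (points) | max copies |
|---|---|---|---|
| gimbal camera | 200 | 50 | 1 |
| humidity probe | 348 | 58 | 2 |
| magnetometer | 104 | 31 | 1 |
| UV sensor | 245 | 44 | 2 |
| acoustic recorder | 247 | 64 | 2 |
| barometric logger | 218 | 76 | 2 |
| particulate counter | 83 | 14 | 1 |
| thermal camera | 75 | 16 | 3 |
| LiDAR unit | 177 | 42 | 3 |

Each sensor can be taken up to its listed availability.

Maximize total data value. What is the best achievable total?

A density-first pass picks magnetometer + 2×acoustic recorder + 2×barometric logger — 311 at 1034 g.
Dropping acoustic recorder frees 247 g; slotting in gimbal camera + thermal camera (275 g) lifts the total to 313 at 1062 g.

313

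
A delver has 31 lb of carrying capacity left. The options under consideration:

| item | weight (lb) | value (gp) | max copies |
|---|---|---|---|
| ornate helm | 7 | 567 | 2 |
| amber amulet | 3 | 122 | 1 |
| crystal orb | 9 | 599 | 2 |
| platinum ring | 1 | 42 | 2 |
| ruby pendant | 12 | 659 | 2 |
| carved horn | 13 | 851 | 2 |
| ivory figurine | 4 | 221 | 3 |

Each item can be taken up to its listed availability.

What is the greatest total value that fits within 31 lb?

Taking the top-ratio items first gives 2×ornate helm + crystal orb + 2×ivory figurine for 2175 (31 lb).
Dropping crystal orb and ivory figurine frees 13 lb; slotting in carved horn (13 lb) lifts the total to 2206 at 31 lb.
Every other selection either busts 31 lb or exceeds an availability limit or fails to beat 2206.

2206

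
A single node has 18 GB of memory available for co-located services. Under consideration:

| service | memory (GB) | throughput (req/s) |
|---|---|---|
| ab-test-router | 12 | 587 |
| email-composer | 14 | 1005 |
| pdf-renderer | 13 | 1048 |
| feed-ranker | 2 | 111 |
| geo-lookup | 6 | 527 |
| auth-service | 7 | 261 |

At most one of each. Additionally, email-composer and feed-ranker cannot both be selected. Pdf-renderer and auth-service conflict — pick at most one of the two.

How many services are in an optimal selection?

2

Best achievable throughput is 1159.
pdf-renderer + feed-ranker hits 1159 at 15 GB.
Every optimal selection uses 2 services.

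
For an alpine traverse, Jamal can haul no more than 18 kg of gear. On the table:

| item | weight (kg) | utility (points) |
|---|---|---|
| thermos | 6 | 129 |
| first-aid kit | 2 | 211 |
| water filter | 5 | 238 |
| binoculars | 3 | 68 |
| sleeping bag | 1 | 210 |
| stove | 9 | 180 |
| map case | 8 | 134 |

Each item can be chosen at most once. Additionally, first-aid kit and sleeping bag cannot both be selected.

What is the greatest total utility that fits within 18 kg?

696

Best packing: water filter + binoculars + sleeping bag + stove — 18 kg, 696 total.
Every other selection either busts 18 kg or breaks a pairing rule or fails to beat 696.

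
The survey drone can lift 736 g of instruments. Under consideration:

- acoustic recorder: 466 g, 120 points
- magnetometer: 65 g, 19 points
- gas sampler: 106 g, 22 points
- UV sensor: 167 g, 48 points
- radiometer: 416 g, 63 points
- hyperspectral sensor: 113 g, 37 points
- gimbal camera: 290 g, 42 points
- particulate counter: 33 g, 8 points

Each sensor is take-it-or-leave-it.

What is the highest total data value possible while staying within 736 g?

Taking the top-ratio sensors first gives magnetometer + gas sampler + UV sensor + hyperspectral sensor + particulate counter for 134 (484 g).
Replace gas sampler and hyperspectral sensor with acoustic recorder: the trade gains 61 net, giving 195 at 731 g.
Runner-up acoustic recorder + magnetometer + UV sensor tops out at 187.

195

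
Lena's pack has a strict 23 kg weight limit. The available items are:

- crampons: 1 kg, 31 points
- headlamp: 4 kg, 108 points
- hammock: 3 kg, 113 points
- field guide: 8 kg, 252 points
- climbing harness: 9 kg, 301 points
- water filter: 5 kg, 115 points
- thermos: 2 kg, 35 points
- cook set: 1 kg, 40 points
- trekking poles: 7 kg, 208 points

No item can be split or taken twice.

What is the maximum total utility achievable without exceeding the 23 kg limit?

By utility per kg: cook set 40.00, hammock 37.67, climbing harness 33.44, field guide 31.50 lead.
Taking the top-ratio items first gives crampons + hammock + field guide + climbing harness + cook set for 737 (22 kg).
Replace crampons with thermos: the trade gains 4 net, giving 741 at 23 kg.
That's the maximum — no swap from here does better than 741.

741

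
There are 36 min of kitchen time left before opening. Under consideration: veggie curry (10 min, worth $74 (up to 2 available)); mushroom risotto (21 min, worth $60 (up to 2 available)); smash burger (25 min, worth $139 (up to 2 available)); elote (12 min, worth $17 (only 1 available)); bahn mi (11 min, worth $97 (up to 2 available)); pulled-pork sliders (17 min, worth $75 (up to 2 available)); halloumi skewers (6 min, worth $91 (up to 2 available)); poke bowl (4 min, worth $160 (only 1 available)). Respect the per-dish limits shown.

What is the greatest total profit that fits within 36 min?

490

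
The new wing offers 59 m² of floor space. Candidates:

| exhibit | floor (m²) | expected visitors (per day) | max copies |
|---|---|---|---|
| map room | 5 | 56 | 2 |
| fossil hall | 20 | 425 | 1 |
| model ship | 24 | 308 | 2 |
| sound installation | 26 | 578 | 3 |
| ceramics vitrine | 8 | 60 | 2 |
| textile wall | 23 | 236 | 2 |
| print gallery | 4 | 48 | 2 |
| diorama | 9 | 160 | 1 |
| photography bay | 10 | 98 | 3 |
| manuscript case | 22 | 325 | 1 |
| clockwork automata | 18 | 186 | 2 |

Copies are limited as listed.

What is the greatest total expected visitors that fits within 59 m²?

Taking the top-ratio exhibits first gives 2×sound installation + print gallery for 1204 (56 m²).
Dropping print gallery frees 4 m²; slotting in map room (5 m²) lifts the total to 1212 at 57 m².
Nothing else within 59 m² beats 1212.

1212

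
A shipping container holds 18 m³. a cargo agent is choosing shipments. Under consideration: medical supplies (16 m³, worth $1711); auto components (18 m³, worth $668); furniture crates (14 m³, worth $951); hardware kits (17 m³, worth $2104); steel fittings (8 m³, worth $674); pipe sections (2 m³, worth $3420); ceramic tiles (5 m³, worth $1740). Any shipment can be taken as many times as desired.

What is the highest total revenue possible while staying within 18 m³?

30780

Ranking by ratio (revenue/m³): pipe sections 1710.00, ceramic tiles 348.00, hardware kits 123.76, medical supplies 106.94.
Best packing: 9×pipe sections — 18 m³, 30780 total.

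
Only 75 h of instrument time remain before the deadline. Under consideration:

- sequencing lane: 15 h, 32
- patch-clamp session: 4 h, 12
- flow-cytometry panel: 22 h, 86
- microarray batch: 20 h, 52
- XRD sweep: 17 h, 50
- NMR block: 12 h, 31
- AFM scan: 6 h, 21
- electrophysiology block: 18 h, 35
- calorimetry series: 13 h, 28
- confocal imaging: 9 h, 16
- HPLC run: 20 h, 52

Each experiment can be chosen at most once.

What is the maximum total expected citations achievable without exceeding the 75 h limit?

231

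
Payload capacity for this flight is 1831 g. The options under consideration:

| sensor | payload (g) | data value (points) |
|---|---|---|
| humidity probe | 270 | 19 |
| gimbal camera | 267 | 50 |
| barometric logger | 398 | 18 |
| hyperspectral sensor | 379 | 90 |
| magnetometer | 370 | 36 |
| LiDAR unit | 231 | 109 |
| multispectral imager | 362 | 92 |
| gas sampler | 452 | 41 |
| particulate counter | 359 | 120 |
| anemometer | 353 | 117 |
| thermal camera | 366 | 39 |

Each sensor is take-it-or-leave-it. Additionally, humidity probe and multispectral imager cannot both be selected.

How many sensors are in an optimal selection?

Optimal total is 528.
For example hyperspectral sensor + LiDAR unit + multispectral imager + particulate counter + anemometer achieves it, using 1684 g.
All optima have 5 sensors.

5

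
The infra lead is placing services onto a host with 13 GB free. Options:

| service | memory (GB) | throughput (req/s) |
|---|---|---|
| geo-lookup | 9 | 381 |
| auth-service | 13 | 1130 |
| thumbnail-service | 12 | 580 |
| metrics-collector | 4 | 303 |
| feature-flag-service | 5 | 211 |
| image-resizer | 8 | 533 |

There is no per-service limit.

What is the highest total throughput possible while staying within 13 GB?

1130

Ranking by ratio (throughput/GB): auth-service 86.92, metrics-collector 75.75, image-resizer 66.62.
Best packing: auth-service — 13 GB, 1130 total.
Nothing else within 13 GB beats 1130.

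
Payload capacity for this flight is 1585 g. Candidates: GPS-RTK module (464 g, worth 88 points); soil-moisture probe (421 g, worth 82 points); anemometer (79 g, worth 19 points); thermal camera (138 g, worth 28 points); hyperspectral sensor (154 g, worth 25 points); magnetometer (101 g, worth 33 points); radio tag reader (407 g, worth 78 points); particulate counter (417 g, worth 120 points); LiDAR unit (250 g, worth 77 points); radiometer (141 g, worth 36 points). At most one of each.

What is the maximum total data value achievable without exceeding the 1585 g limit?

Best packing: soil-moisture probe + anemometer + thermal camera + magnetometer + particulate counter + LiDAR unit + radiometer — 1547 g, 395 total.
No other feasible combination exceeds 395.

395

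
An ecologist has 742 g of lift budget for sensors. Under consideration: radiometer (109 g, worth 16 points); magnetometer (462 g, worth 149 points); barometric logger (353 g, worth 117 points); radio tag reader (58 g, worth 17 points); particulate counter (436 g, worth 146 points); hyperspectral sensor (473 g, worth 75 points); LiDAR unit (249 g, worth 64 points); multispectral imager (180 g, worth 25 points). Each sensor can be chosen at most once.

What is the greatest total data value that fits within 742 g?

Taking the top-ratio sensors first gives radiometer + radio tag reader + particulate counter for 179 (603 g).
But magnetometer + LiDAR unit fits in 711 g and reaches 213.
No other feasible combination exceeds 213.

213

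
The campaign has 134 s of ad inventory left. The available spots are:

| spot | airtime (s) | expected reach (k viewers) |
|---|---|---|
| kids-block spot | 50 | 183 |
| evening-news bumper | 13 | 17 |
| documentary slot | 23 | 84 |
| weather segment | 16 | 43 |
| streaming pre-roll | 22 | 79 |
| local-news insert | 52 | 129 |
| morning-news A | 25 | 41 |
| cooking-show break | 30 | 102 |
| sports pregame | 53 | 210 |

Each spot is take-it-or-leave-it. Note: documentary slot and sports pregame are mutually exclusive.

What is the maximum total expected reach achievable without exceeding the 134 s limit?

Kids-block spot + cooking-show break + sports pregame uses 133 of the 134 s and totals 495.
An exhaustive check of the 512 subsets confirms 495.

495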